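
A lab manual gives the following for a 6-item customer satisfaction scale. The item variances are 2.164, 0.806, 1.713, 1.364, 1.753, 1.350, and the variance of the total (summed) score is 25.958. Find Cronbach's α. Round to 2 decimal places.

α = 0.78

sum of item variances = 2.164 + 0.806 + 1.713 + 1.364 + 1.753 + 1.350 = 9.150
α = (k/(k−1))·(1 − sum of item variances/σ²_total) = (6/5)·(1 − 9.150/25.958) = 0.78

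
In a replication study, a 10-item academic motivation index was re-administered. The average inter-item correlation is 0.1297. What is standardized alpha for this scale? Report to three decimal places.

standardized alpha = 0.598

Standardized α = k·r̄ / (1 + (k−1)·r̄) = 10 × 0.1297 / (1 + 9 × 0.1297)
  = 1.2970 / 2.1673 = 0.598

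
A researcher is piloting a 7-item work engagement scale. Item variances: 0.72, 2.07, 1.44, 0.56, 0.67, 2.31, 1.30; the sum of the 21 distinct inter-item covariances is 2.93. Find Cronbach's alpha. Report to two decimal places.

Cronbach's alpha = 0.46

Σσᵢ² = 0.72 + 2.07 + 1.44 + 0.56 + 0.67 + 2.31 + 1.30 = 9.07
Sum of distinct covariances = 2.93
Var(T) = Σσᵢ² + 2·Σcov = 9.07 + 2 × 2.93 = 14.93
α = (7/6)·(1 − 9.07/14.93) = 0.46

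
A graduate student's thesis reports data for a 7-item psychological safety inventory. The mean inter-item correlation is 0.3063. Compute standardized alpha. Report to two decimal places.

Standardized α = k·r̄ / (1 + (k−1)·r̄) = 7 × 0.3063 / (1 + 6 × 0.3063)
  = 2.1441 / 2.8378 = 0.76

α = 0.76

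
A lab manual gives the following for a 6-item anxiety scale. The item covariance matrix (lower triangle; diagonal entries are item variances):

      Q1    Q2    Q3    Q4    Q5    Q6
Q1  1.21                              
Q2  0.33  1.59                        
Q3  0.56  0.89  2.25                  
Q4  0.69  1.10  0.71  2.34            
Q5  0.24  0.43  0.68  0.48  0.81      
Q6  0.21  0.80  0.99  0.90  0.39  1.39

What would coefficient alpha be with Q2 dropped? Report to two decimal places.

coefficient alpha = 0.74

Remaining items: Q1, Q3, Q4, Q5, Q6 (k = 5).
sum of item variances = 1.21 + 2.25 + 2.34 + 0.81 + 1.39 = 8.00
total variance = 8.00 + 2 × 5.85 = 19.70
α (item deleted) = (5/4)·(1 − 8.00/19.70) = 0.74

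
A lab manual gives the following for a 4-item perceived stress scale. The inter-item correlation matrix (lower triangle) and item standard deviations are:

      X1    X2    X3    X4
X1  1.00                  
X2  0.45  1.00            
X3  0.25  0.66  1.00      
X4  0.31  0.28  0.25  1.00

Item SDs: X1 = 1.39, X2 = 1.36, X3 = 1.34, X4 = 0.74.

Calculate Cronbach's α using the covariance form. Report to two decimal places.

Σσ²ᵢ = 1.39² + 1.36² + 1.34² + 0.74² = 6.1249
Covariances σ_ij = r_ij · s_i · s_j:
  σ(X1,X2) = 0.45 × 1.39 × 1.36 = 0.8507
  σ(X1,X3) = 0.25 × 1.39 × 1.34 = 0.4657
  σ(X1,X4) = 0.31 × 1.39 × 0.74 = 0.3189
  σ(X2,X3) = 0.66 × 1.36 × 1.34 = 1.2028
  σ(X2,X4) = 0.28 × 1.36 × 0.74 = 0.2818
  σ(X3,X4) = 0.25 × 1.34 × 0.74 = 0.2479
σ²_T = Σσ²ᵢ + 2·Σσ_ij = 6.1249 + 2 × 3.3678 = 12.8605
α = (4/3)·(1 − 6.1249/12.8605) = 0.70

α = 0.70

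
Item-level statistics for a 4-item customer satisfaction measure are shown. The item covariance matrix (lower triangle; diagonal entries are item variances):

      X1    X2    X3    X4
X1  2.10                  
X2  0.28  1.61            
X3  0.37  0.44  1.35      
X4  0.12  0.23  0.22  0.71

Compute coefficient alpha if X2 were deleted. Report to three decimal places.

α = 0.382

Remaining items: X1, X3, X4 (k = 3).
Σσᵢ² = 2.10 + 1.35 + 0.71 = 4.16
total variance = 4.16 + 2 × 0.71 = 5.58
α (item deleted) = (3/2)·(1 − 4.16/5.58) = 0.382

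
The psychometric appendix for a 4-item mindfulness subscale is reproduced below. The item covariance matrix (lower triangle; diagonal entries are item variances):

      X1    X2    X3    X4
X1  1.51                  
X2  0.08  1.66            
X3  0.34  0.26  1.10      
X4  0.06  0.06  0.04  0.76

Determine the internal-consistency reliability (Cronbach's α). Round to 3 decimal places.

ΣVar(i) = 1.51 + 1.66 + 1.10 + 0.76 = 5.03
Sum of the distinct covariances = 0.84
σ²_T = 5.03 + 2 × 0.84 = 6.71
α = (k/(k−1))·(1 − ΣVar(i)/σ²_T) = (4/3)·(1 − 5.03/6.71) = 0.334

Cronbach's α = 0.334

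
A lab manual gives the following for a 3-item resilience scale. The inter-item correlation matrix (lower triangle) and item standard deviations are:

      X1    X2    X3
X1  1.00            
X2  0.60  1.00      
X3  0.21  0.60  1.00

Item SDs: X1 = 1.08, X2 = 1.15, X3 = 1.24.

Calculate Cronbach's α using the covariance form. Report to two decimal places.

α = 0.72

Σσ²ᵢ = 1.08² + 1.15² + 1.24² = 4.0265
Covariances σ_ij = r_ij · s_i · s_j:
  σ(X1,X2) = 0.60 × 1.08 × 1.15 = 0.7452
  σ(X1,X3) = 0.21 × 1.08 × 1.24 = 0.2812
  σ(X2,X3) = 0.60 × 1.15 × 1.24 = 0.8556
σ²_T = Σσ²ᵢ + 2·Σσ_ij = 4.0265 + 2 × 1.8820 = 7.7905
α = (3/2)·(1 − 4.0265/7.7905) = 0.72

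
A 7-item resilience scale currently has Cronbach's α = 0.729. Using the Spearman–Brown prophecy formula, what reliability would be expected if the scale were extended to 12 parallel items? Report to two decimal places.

Length factor m = 12/7 = 1.7143
α' = m·α / (1 + (m−1)·α)
   = 12/7 × 0.729 / (1 + (12/7 − 1) × 0.729)
   = 1.2497 / 1.5207 = 0.82

predicted reliability = 0.82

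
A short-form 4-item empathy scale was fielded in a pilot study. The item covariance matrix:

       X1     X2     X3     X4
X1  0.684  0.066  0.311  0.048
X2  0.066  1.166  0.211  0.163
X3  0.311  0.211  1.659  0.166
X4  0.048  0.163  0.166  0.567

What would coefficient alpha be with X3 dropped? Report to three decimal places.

coefficient alpha = 0.280

Remaining items: X1, X2, X4 (k = 3).
ΣVar(i) = 0.684 + 1.166 + 0.567 = 2.417
σ²_total = 2.417 + 2 × 0.277 = 2.971
α (item deleted) = (3/2)·(1 − 2.417/2.971) = 0.280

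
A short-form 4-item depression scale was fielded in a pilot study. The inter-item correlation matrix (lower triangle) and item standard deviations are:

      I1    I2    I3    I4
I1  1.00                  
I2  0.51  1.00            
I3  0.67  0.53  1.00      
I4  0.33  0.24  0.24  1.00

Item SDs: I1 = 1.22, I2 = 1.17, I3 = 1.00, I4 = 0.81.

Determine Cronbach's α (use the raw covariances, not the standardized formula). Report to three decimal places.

Σσ²ᵢ = 1.22² + 1.17² + 1.00² + 0.81² = 4.5134
Covariances σ_ij = r_ij · s_i · s_j:
  σ(I1,I2) = 0.51 × 1.22 × 1.17 = 0.7280
  σ(I1,I3) = 0.67 × 1.22 × 1.00 = 0.8174
  σ(I1,I4) = 0.33 × 1.22 × 0.81 = 0.3261
  σ(I2,I3) = 0.53 × 1.17 × 1.00 = 0.6201
  σ(I2,I4) = 0.24 × 1.17 × 0.81 = 0.2274
  σ(I3,I4) = 0.24 × 1.00 × 0.81 = 0.1944
σ²_T = Σσ²ᵢ + 2·Σσ_ij = 4.5134 + 2 × 2.9134 = 10.3402
α = (4/3)·(1 − 4.5134/10.3402) = 0.751

Cronbach's α = 0.751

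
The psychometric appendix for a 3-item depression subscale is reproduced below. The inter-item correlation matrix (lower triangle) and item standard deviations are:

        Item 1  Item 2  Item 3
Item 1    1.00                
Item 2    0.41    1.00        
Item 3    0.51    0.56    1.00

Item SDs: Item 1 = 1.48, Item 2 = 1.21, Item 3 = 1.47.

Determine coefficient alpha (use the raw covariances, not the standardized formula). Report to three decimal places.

coefficient alpha = 0.741

Σσ²ᵢ = 1.48² + 1.21² + 1.47² = 5.8154
Covariances σ_ij = r_ij · s_i · s_j:
  σ(Item 1,Item 2) = 0.41 × 1.48 × 1.21 = 0.7342
  σ(Item 1,Item 3) = 0.51 × 1.48 × 1.47 = 1.1096
  σ(Item 2,Item 3) = 0.56 × 1.21 × 1.47 = 0.9961
σ²_T = Σσ²ᵢ + 2·Σσ_ij = 5.8154 + 2 × 2.8399 = 11.4952
α = (3/2)·(1 − 5.8154/11.4952) = 0.741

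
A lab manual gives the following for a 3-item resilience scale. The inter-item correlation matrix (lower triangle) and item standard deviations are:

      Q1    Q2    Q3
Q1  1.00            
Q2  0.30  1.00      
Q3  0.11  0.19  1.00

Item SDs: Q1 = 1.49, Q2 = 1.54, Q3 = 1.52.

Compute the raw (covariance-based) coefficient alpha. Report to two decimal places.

Σσ²ᵢ = 1.49² + 1.54² + 1.52² = 6.9021
Covariances σ_ij = r_ij · s_i · s_j:
  σ(Q1,Q2) = 0.30 × 1.49 × 1.54 = 0.6884
  σ(Q1,Q3) = 0.11 × 1.49 × 1.52 = 0.2491
  σ(Q2,Q3) = 0.19 × 1.54 × 1.52 = 0.4448
σ²_T = Σσ²ᵢ + 2·Σσ_ij = 6.9021 + 2 × 1.3823 = 9.6667
α = (3/2)·(1 − 6.9021/9.6667) = 0.43

α = 0.43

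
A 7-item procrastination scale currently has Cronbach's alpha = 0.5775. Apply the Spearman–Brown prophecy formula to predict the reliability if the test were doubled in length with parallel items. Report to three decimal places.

Length factor m = 2
α' = m·α / (1 + (m−1)·α)
   = 2 × 0.5775 / (1 + (2 − 1) × 0.5775)
   = 1.1550 / 1.5775 = 0.732

predicted reliability = 0.732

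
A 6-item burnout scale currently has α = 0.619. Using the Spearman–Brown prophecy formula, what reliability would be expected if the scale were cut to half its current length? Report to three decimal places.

predicted reliability = 0.448

Length factor m = 1/2
α' = m·α / (1 − (1−m)·α)
   = 1/2 × 0.619 / (1 − (1 − 1/2) × 0.619)
   = 0.3095 / 0.6905 = 0.448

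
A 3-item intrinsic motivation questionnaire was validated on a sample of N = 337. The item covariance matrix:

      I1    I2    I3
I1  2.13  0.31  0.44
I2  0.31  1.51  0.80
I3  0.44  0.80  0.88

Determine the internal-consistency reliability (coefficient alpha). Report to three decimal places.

sum of item variances = 2.13 + 1.51 + 0.88 = 4.52
Σ_{i<j} σ_ij = 1.55
total variance = 4.52 + 2 × 1.55 = 7.62
α = (k/(k−1))·(1 − sum of item variances/total variance) = (3/2)·(1 − 4.52/7.62) = 0.610

α = 0.610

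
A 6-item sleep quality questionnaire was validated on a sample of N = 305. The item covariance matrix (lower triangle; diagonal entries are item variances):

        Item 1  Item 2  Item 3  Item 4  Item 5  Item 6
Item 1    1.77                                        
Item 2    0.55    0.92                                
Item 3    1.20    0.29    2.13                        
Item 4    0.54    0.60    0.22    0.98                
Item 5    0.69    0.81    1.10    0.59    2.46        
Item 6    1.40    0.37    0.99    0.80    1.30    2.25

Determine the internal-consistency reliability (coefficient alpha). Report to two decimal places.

sum of item variances = 1.77 + 0.92 + 2.13 + 0.98 + 2.46 + 2.25 = 10.51
Sum of off-diagonal covariances = 11.45
total variance = 10.51 + 2 × 11.45 = 33.41
α = (k/(k−1))·(1 − sum of item variances/total variance) = (6/5)·(1 − 10.51/33.41) = 0.82

coefficient alpha = 0.82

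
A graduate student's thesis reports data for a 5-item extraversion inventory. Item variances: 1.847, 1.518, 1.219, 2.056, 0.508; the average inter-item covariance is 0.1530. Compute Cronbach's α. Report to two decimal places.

sum of item variances = 1.847 + 1.518 + 1.219 + 2.056 + 0.508 = 7.148
Sum of the 10 distinct covariances = 10 × 0.1530 = 1.5300
Var(T) = sum of item variances + 2·Σcov = 7.148 + 2 × 1.5300 = 10.2080
α = (5/4)·(1 − 7.148/10.2080) = 0.37

Cronbach's α = 0.37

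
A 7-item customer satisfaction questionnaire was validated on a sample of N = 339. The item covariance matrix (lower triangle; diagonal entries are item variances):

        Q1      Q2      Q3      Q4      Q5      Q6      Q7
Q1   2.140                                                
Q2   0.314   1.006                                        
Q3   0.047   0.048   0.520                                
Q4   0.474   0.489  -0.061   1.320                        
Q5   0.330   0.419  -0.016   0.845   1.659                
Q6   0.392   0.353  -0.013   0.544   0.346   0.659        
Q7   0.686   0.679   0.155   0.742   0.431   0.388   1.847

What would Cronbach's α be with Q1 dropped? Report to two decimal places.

Remaining items: Q2, Q3, Q4, Q5, Q6, Q7 (k = 6).
sum of item variances = 1.006 + 0.520 + 1.320 + 1.659 + 0.659 + 1.847 = 7.011
total variance = 7.011 + 2 × 5.349 = 17.709
α (item deleted) = (6/5)·(1 − 7.011/17.709) = 0.72

Cronbach's α = 0.72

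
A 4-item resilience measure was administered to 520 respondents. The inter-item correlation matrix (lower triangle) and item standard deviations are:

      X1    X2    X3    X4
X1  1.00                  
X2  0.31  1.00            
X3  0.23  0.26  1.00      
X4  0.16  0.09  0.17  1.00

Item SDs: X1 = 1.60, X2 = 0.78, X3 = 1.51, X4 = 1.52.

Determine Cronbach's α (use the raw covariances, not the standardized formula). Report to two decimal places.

Σσ²ᵢ = 1.60² + 0.78² + 1.51² + 1.52² = 7.7589
Covariances σ_ij = r_ij · s_i · s_j:
  σ(X1,X2) = 0.31 × 1.60 × 0.78 = 0.3869
  σ(X1,X3) = 0.23 × 1.60 × 1.51 = 0.5557
  σ(X1,X4) = 0.16 × 1.60 × 1.52 = 0.3891
  σ(X2,X3) = 0.26 × 0.78 × 1.51 = 0.3062
  σ(X2,X4) = 0.09 × 0.78 × 1.52 = 0.1067
  σ(X3,X4) = 0.17 × 1.51 × 1.52 = 0.3902
σ²_T = Σσ²ᵢ + 2·Σσ_ij = 7.7589 + 2 × 2.1348 = 12.0285
α = (4/3)·(1 − 7.7589/12.0285) = 0.47

α = 0.47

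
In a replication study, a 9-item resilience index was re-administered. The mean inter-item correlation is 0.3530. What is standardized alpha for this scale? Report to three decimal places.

α = 0.831

Standardized α = k·r̄ / (1 + (k−1)·r̄) = 9 × 0.3530 / (1 + 8 × 0.3530)
  = 3.1770 / 3.8240 = 0.831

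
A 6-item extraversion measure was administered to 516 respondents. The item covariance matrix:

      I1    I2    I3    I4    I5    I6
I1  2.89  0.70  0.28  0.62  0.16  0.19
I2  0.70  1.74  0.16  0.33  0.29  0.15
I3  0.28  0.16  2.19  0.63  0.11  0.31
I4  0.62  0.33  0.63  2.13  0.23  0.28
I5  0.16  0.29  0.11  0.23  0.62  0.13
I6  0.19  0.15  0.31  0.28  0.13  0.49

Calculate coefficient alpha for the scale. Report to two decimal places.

coefficient alpha = 0.57

ΣVar(i) = 2.89 + 1.74 + 2.19 + 2.13 + 0.62 + 0.49 = 10.06
Sum of off-diagonal covariances = 4.57
total variance = 10.06 + 2 × 4.57 = 19.20
α = (k/(k−1))·(1 − ΣVar(i)/total variance) = (6/5)·(1 − 10.06/19.20) = 0.57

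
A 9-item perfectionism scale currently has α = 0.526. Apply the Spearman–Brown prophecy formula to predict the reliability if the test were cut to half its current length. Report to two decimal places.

Length factor m = 1/2
α' = m·α / (1 − (1−m)·α)
   = 1/2 × 0.526 / (1 − (1 − 1/2) × 0.526)
   = 0.2630 / 0.7370 = 0.36

predicted reliability = 0.36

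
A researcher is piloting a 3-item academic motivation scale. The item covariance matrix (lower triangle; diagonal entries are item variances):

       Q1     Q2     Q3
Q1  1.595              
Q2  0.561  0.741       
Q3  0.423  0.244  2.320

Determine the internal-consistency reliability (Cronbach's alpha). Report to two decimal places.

ΣVar(i) = 1.595 + 0.741 + 2.320 = 4.656
Sum of the distinct covariances = 1.228
σ²_total = 4.656 + 2 × 1.228 = 7.112
α = (k/(k−1))·(1 − ΣVar(i)/σ²_total) = (3/2)·(1 − 4.656/7.112) = 0.52

Cronbach's alpha = 0.52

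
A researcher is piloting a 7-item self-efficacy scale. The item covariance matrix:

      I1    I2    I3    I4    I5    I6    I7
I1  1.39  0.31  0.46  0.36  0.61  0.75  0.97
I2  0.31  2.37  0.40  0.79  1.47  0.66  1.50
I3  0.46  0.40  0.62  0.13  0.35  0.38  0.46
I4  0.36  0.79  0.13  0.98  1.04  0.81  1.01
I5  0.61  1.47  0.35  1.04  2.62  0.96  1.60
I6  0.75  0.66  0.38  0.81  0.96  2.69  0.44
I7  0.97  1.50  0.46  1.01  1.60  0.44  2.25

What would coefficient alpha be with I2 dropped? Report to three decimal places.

coefficient alpha = 0.794

Remaining items: I1, I3, I4, I5, I6, I7 (k = 6).
sum of item variances = 1.39 + 0.62 + 0.98 + 2.62 + 2.69 + 2.25 = 10.55
total variance = 10.55 + 2 × 10.33 = 31.21
α (item deleted) = (6/5)·(1 − 10.55/31.21) = 0.794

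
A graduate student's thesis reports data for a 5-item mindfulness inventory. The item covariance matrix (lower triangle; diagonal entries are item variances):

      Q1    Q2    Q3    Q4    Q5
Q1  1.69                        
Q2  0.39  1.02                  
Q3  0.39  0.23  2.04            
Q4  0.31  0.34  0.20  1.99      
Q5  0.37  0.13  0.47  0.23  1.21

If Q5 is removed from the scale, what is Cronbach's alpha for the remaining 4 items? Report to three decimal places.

Cronbach's alpha = 0.474

Remaining items: Q1, Q2, Q3, Q4 (k = 4).
sum of item variances = 1.69 + 1.02 + 2.04 + 1.99 = 6.74
σ²_total = 6.74 + 2 × 1.86 = 10.46
α (item deleted) = (4/3)·(1 − 6.74/10.46) = 0.474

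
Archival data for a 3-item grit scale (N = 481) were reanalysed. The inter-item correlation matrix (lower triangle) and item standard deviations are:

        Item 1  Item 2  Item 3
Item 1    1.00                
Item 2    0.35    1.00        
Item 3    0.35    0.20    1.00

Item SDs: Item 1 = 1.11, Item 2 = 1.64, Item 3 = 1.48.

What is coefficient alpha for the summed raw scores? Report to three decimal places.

Σσ²ᵢ = 1.11² + 1.64² + 1.48² = 6.1121
Covariances σ_ij = r_ij · s_i · s_j:
  σ(Item 1,Item 2) = 0.35 × 1.11 × 1.64 = 0.6371
  σ(Item 1,Item 3) = 0.35 × 1.11 × 1.48 = 0.5750
  σ(Item 2,Item 3) = 0.20 × 1.64 × 1.48 = 0.4854
σ²_T = Σσ²ᵢ + 2·Σσ_ij = 6.1121 + 2 × 1.6975 = 9.5071
α = (3/2)·(1 − 6.1121/9.5071) = 0.536

coefficient alpha = 0.536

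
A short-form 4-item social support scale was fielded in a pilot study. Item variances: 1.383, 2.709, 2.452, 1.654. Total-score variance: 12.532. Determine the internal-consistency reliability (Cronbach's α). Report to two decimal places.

sum of item variances = 1.383 + 2.709 + 2.452 + 1.654 = 8.198
α = (k/(k−1))·(1 − sum of item variances/Var(T)) = (4/3)·(1 − 8.198/12.532) = 0.46

α = 0.46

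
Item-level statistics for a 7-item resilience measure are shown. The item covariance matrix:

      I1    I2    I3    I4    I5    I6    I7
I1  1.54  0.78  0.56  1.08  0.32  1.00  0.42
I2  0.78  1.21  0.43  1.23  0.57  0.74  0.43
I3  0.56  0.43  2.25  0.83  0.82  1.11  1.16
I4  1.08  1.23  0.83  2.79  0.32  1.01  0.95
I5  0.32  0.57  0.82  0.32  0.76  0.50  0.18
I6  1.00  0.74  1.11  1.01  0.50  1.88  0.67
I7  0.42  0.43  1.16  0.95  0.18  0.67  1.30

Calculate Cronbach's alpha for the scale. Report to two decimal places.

Σσ²ᵢ = 1.54 + 1.21 + 2.25 + 2.79 + 0.76 + 1.88 + 1.30 = 11.73
Sum of off-diagonal covariances = 15.11
σ²_total = 11.73 + 2 × 15.11 = 41.95
α = (k/(k−1))·(1 − Σσ²ᵢ/σ²_total) = (7/6)·(1 − 11.73/41.95) = 0.84

Cronbach's alpha = 0.84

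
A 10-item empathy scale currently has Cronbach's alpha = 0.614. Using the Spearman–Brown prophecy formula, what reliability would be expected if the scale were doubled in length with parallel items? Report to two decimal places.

predicted reliability = 0.76

Length factor m = 2
α' = m·α / (1 + (m−1)·α)
   = 2 × 0.614 / (1 + (2 − 1) × 0.614)
   = 1.2280 / 1.6140 = 0.76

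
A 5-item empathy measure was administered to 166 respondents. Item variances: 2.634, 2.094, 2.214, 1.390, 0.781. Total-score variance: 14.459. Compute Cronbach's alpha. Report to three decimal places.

sum of item variances = 2.634 + 2.094 + 2.214 + 1.390 + 0.781 = 9.113
α = (k/(k−1))·(1 − sum of item variances/Var(T)) = (5/4)·(1 − 9.113/14.459) = 0.462

α = 0.462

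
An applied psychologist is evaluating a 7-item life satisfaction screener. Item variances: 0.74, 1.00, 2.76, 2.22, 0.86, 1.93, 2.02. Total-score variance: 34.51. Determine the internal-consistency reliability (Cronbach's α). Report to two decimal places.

ΣVar(i) = 0.74 + 1.00 + 2.76 + 2.22 + 0.86 + 1.93 + 2.02 = 11.53
α = (k/(k−1))·(1 − ΣVar(i)/total variance) = (7/6)·(1 − 11.53/34.51) = 0.78

α = 0.78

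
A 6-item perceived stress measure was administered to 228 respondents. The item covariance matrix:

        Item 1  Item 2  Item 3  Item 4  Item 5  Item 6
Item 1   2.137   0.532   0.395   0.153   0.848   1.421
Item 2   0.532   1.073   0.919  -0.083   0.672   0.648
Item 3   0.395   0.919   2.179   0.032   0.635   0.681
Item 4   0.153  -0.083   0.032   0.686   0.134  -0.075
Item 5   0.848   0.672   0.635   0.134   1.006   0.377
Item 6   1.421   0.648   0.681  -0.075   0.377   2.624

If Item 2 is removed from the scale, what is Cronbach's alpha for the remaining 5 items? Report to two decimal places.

α = 0.64

Remaining items: Item 1, Item 3, Item 4, Item 5, Item 6 (k = 5).
Σσ²ᵢ = 2.137 + 2.179 + 0.686 + 1.006 + 2.624 = 8.632
total variance = 8.632 + 2 × 4.601 = 17.834
α (item deleted) = (5/4)·(1 − 8.632/17.834) = 0.64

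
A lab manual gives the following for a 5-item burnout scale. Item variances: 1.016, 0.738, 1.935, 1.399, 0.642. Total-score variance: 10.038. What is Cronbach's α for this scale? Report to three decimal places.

Cronbach's α = 0.536

Σσ²ᵢ = 1.016 + 0.738 + 1.935 + 1.399 + 0.642 = 5.730
α = (k/(k−1))·(1 − Σσ²ᵢ/Var(T)) = (5/4)·(1 − 5.730/10.038) = 0.536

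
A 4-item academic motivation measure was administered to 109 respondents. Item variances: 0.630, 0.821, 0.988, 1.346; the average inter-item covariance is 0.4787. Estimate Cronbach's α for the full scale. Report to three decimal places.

Cronbach's α = 0.804

sum of item variances = 0.630 + 0.821 + 0.988 + 1.346 = 3.785
Sum of the 6 distinct covariances = 6 × 0.4787 = 2.8722
σ²_T = sum of item variances + 2·Σcov = 3.785 + 2 × 2.8722 = 9.5294
α = (4/3)·(1 − 3.785/9.5294) = 0.804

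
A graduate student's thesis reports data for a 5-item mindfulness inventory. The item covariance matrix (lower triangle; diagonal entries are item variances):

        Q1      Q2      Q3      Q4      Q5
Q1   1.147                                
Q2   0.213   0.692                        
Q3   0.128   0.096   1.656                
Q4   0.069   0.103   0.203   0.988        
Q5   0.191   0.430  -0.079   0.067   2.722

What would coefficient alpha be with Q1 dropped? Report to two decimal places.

Remaining items: Q2, Q3, Q4, Q5 (k = 4).
Σσᵢ² = 0.692 + 1.656 + 0.988 + 2.722 = 6.058
σ²_total = 6.058 + 2 × 0.820 = 7.698
α (item deleted) = (4/3)·(1 − 6.058/7.698) = 0.28

coefficient alpha = 0.28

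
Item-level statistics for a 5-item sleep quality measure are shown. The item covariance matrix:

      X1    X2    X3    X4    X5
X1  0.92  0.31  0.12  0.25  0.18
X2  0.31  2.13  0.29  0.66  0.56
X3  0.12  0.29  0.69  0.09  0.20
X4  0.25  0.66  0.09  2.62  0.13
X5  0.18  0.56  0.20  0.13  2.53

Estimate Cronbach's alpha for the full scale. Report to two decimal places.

sum of item variances = 0.92 + 2.13 + 0.69 + 2.62 + 2.53 = 8.89
Sum of off-diagonal covariances = 2.79
σ²_T = 8.89 + 2 × 2.79 = 14.47
α = (k/(k−1))·(1 − sum of item variances/σ²_T) = (5/4)·(1 − 8.89/14.47) = 0.48

Cronbach's alpha = 0.48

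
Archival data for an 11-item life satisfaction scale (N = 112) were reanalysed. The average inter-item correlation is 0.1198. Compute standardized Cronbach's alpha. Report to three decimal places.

Standardized α = k·r̄ / (1 + (k−1)·r̄) = 11 × 0.1198 / (1 + 10 × 0.1198)
  = 1.3178 / 2.1980 = 0.600

standardized Cronbach's alpha = 0.600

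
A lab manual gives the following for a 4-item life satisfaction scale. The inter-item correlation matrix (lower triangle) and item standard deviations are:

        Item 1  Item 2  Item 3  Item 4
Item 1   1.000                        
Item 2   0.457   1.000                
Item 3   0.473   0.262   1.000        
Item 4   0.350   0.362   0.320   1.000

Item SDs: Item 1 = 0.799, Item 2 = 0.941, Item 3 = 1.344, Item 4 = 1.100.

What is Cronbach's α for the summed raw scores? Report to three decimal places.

Σσ²ᵢ = 0.799² + 0.941² + 1.344² + 1.100² = 4.5402
Covariances σ_ij = r_ij · s_i · s_j:
  σ(Item 1,Item 2) = 0.457 × 0.799 × 0.941 = 0.3436
  σ(Item 1,Item 3) = 0.473 × 0.799 × 1.344 = 0.5079
  σ(Item 1,Item 4) = 0.350 × 0.799 × 1.100 = 0.3076
  σ(Item 2,Item 3) = 0.262 × 0.941 × 1.344 = 0.3314
  σ(Item 2,Item 4) = 0.362 × 0.941 × 1.100 = 0.3747
  σ(Item 3,Item 4) = 0.320 × 1.344 × 1.100 = 0.4731
σ²_T = Σσ²ᵢ + 2·Σσ_ij = 4.5402 + 2 × 2.3383 = 9.2168
α = (4/3)·(1 − 4.5402/9.2168) = 0.677

α = 0.677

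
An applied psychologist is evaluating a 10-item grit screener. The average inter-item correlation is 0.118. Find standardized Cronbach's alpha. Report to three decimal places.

α = 0.572

Standardized α = k·r̄ / (1 + (k−1)·r̄) = 10 × 0.118 / (1 + 9 × 0.118)
  = 1.1800 / 2.0620 = 0.572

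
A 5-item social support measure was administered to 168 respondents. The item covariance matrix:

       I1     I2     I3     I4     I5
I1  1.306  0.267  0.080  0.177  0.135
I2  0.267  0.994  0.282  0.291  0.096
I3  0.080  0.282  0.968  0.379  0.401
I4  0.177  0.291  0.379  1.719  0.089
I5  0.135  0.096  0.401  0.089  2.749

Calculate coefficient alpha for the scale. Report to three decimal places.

coefficient alpha = 0.453

sum of item variances = 1.306 + 0.994 + 0.968 + 1.719 + 2.749 = 7.736
Sum of the distinct covariances = 2.197
Var(T) = 7.736 + 2 × 2.197 = 12.130
α = (k/(k−1))·(1 − sum of item variances/Var(T)) = (5/4)·(1 − 7.736/12.130) = 0.453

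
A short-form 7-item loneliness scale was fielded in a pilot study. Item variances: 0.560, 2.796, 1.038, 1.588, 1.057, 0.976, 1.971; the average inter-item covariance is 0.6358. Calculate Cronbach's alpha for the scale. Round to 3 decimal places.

sum of item variances = 0.560 + 2.796 + 1.038 + 1.588 + 1.057 + 0.976 + 1.971 = 9.986
Sum of the 21 distinct covariances = 21 × 0.6358 = 13.3518
Var(T) = sum of item variances + 2·Σcov = 9.986 + 2 × 13.3518 = 36.6896
α = (7/6)·(1 − 9.986/36.6896) = 0.849

Cronbach's alpha = 0.849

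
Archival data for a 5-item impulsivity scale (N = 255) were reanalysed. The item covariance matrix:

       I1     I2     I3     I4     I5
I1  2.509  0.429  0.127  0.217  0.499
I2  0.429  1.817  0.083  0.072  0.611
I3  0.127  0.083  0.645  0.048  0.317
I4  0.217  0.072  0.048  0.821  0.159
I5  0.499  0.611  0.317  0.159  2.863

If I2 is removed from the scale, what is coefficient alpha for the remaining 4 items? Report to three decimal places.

Remaining items: I1, I3, I4, I5 (k = 4).
sum of item variances = 2.509 + 0.645 + 0.821 + 2.863 = 6.838
Var(T) = 6.838 + 2 × 1.367 = 9.572
α (item deleted) = (4/3)·(1 − 6.838/9.572) = 0.381

α = 0.381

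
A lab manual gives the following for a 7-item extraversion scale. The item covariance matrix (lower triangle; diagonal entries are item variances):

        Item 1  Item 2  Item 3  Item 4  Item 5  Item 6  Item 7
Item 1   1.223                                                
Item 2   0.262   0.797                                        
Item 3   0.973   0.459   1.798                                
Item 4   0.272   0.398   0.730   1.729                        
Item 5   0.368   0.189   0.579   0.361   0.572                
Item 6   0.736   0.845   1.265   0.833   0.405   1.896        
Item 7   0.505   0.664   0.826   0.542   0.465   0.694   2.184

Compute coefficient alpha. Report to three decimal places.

α = 0.826

sum of item variances = 1.223 + 0.797 + 1.798 + 1.729 + 0.572 + 1.896 + 2.184 = 10.199
Sum of the distinct covariances = 12.371
Var(T) = 10.199 + 2 × 12.371 = 34.941
α = (k/(k−1))·(1 − sum of item variances/Var(T)) = (7/6)·(1 − 10.199/34.941) = 0.826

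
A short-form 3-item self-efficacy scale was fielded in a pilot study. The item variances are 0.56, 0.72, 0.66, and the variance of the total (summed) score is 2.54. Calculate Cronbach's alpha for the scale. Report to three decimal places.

Cronbach's alpha = 0.354

ΣVar(i) = 0.56 + 0.72 + 0.66 = 1.94
α = (k/(k−1))·(1 − ΣVar(i)/σ²_total) = (3/2)·(1 − 1.94/2.54) = 0.354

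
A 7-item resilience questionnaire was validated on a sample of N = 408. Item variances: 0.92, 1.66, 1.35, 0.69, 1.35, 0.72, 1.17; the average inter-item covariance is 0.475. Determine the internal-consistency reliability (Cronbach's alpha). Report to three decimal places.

Cronbach's alpha = 0.837

sum of item variances = 0.92 + 1.66 + 1.35 + 0.69 + 1.35 + 0.72 + 1.17 = 7.86
Sum of the 21 distinct covariances = 21 × 0.475 = 9.975
total variance = sum of item variances + 2·Σcov = 7.86 + 2 × 9.975 = 27.810
α = (7/6)·(1 − 7.86/27.810) = 0.837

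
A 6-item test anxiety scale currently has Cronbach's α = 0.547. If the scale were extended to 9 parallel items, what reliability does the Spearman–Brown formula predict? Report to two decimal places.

predicted reliability = 0.64

Length factor m = 9/6 = 1.5000
α' = m·α / (1 + (m−1)·α)
   = 9/6 × 0.547 / (1 + (9/6 − 1) × 0.547)
   = 0.8205 / 1.2735 = 0.64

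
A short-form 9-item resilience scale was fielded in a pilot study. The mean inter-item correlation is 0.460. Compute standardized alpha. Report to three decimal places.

standardized alpha = 0.885

Standardized α = k·r̄ / (1 + (k−1)·r̄) = 9 × 0.460 / (1 + 8 × 0.460)
  = 4.1400 / 4.6800 = 0.885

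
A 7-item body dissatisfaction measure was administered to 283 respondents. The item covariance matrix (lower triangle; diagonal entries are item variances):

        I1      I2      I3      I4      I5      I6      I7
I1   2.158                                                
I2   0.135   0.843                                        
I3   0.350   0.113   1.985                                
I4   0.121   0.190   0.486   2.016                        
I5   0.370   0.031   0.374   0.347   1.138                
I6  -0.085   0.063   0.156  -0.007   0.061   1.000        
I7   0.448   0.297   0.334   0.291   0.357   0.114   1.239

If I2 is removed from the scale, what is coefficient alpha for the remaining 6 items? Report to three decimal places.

Remaining items: I1, I3, I4, I5, I6, I7 (k = 6).
ΣVar(i) = 2.158 + 1.985 + 2.016 + 1.138 + 1.000 + 1.239 = 9.536
total variance = 9.536 + 2 × 3.717 = 16.970
α (item deleted) = (6/5)·(1 − 9.536/16.970) = 0.526

α = 0.526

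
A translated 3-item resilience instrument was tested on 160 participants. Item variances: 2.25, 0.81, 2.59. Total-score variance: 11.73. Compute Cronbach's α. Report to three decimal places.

ΣVar(i) = 2.25 + 0.81 + 2.59 = 5.65
α = (k/(k−1))·(1 − ΣVar(i)/total variance) = (3/2)·(1 − 5.65/11.73) = 0.777

α = 0.777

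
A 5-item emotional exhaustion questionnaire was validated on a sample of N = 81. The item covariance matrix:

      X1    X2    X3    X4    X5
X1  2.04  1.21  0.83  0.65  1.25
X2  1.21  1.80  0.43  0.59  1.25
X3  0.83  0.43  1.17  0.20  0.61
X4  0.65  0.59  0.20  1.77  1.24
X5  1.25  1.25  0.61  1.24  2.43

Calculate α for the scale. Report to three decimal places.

ΣVar(i) = 2.04 + 1.80 + 1.17 + 1.77 + 2.43 = 9.21
Sum of the distinct covariances = 8.26
total variance = 9.21 + 2 × 8.26 = 25.73
α = (k/(k−1))·(1 − ΣVar(i)/total variance) = (5/4)·(1 − 9.21/25.73) = 0.803

α = 0.803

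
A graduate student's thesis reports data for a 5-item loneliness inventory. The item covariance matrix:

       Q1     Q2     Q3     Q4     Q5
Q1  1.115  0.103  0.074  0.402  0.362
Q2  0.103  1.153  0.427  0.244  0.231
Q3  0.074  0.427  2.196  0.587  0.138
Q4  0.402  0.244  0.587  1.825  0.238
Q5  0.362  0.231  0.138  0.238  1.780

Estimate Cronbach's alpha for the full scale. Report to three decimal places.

α = 0.513

sum of item variances = 1.115 + 1.153 + 2.196 + 1.825 + 1.780 = 8.069
Sum of off-diagonal covariances = 2.806
σ²_total = 8.069 + 2 × 2.806 = 13.681
α = (k/(k−1))·(1 − sum of item variances/σ²_total) = (5/4)·(1 − 8.069/13.681) = 0.513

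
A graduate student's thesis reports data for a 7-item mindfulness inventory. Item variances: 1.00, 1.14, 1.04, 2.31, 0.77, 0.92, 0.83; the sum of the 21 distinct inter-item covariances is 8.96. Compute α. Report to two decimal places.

Σσ²ᵢ = 1.00 + 1.14 + 1.04 + 2.31 + 0.77 + 0.92 + 0.83 = 8.01
Sum of distinct covariances = 8.96
total variance = Σσ²ᵢ + 2·Σcov = 8.01 + 2 × 8.96 = 25.93
α = (7/6)·(1 − 8.01/25.93) = 0.81

α = 0.81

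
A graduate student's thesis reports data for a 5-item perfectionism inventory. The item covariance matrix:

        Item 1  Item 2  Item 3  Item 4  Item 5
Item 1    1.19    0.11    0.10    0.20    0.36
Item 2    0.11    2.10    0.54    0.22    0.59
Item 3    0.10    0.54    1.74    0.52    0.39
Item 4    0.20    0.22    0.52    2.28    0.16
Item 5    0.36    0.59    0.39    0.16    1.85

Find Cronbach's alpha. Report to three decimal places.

Σσᵢ² = 1.19 + 2.10 + 1.74 + 2.28 + 1.85 = 9.16
Sum of the distinct covariances = 3.19
σ²_total = 9.16 + 2 × 3.19 = 15.54
α = (k/(k−1))·(1 − Σσᵢ²/σ²_total) = (5/4)·(1 − 9.16/15.54) = 0.513

Cronbach's alpha = 0.513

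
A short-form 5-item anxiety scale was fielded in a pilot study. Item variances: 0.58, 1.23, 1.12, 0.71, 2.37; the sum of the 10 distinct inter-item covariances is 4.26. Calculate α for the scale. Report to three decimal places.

α = 0.733

sum of item variances = 0.58 + 1.23 + 1.12 + 0.71 + 2.37 = 6.01
Sum of distinct covariances = 4.26
σ²_T = sum of item variances + 2·Σcov = 6.01 + 2 × 4.26 = 14.53
α = (5/4)·(1 − 6.01/14.53) = 0.733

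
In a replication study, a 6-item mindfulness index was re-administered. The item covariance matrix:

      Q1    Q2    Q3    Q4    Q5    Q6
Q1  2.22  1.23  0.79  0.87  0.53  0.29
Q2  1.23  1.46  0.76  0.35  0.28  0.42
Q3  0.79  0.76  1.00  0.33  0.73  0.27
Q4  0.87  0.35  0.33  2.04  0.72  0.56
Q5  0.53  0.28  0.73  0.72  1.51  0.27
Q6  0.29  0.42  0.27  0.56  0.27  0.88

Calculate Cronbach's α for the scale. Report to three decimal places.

Cronbach's α = 0.778

Σσᵢ² = 2.22 + 1.46 + 1.00 + 2.04 + 1.51 + 0.88 = 9.11
Σ_{i<j} σ_ij = 8.40
σ²_total = 9.11 + 2 × 8.40 = 25.91
α = (k/(k−1))·(1 − Σσᵢ²/σ²_total) = (6/5)·(1 − 9.11/25.91) = 0.778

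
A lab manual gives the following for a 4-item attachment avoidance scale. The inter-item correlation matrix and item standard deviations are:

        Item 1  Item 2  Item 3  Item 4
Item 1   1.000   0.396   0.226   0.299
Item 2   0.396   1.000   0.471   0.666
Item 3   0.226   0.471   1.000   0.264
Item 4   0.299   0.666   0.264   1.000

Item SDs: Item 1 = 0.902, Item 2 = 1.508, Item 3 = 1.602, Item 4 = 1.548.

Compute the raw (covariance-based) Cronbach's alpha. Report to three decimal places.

α = 0.713

Σσ²ᵢ = 0.902² + 1.508² + 1.602² + 1.548² = 8.0504
Covariances σ_ij = r_ij · s_i · s_j:
  σ(Item 1,Item 2) = 0.396 × 0.902 × 1.508 = 0.5386
  σ(Item 1,Item 3) = 0.226 × 0.902 × 1.602 = 0.3266
  σ(Item 1,Item 4) = 0.299 × 0.902 × 1.548 = 0.4175
  σ(Item 2,Item 3) = 0.471 × 1.508 × 1.602 = 1.1378
  σ(Item 2,Item 4) = 0.666 × 1.508 × 1.548 = 1.5547
  σ(Item 3,Item 4) = 0.264 × 1.602 × 1.548 = 0.6547
σ²_T = Σσ²ᵢ + 2·Σσ_ij = 8.0504 + 2 × 4.6299 = 17.3102
α = (4/3)·(1 − 8.0504/17.3102) = 0.713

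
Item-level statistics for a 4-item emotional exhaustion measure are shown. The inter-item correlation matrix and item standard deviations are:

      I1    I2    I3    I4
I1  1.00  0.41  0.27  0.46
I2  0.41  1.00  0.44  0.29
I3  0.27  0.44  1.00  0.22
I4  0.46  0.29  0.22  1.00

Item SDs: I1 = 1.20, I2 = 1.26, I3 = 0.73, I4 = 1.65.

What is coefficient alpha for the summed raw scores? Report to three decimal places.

Σσ²ᵢ = 1.20² + 1.26² + 0.73² + 1.65² = 6.2830
Covariances σ_ij = r_ij · s_i · s_j:
  σ(I1,I2) = 0.41 × 1.20 × 1.26 = 0.6199
  σ(I1,I3) = 0.27 × 1.20 × 0.73 = 0.2365
  σ(I1,I4) = 0.46 × 1.20 × 1.65 = 0.9108
  σ(I2,I3) = 0.44 × 1.26 × 0.73 = 0.4047
  σ(I2,I4) = 0.29 × 1.26 × 1.65 = 0.6029
  σ(I3,I4) = 0.22 × 0.73 × 1.65 = 0.2650
σ²_T = Σσ²ᵢ + 2·Σσ_ij = 6.2830 + 2 × 3.0398 = 12.3626
α = (4/3)·(1 − 6.2830/12.3626) = 0.656

α = 0.656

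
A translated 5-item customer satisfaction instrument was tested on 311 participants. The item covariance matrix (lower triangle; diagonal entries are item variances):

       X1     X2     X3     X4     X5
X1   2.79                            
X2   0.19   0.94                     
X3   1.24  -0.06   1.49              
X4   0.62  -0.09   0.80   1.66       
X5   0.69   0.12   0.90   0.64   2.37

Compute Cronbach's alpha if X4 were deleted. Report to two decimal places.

Cronbach's alpha = 0.60

Remaining items: X1, X2, X3, X5 (k = 4).
ΣVar(i) = 2.79 + 0.94 + 1.49 + 2.37 = 7.59
σ²_T = 7.59 + 2 × 3.08 = 13.75
α (item deleted) = (4/3)·(1 − 7.59/13.75) = 0.60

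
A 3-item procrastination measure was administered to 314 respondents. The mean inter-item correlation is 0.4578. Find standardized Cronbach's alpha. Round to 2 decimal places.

Standardized α = k·r̄ / (1 + (k−1)·r̄) = 3 × 0.4578 / (1 + 2 × 0.4578)
  = 1.3734 / 1.9156 = 0.72

standardized Cronbach's alpha = 0.72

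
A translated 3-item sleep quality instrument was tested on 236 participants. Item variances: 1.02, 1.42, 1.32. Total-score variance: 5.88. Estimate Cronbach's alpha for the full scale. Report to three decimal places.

α = 0.541

sum of item variances = 1.02 + 1.42 + 1.32 = 3.76
α = (k/(k−1))·(1 − sum of item variances/σ²_total) = (3/2)·(1 − 3.76/5.88) = 0.541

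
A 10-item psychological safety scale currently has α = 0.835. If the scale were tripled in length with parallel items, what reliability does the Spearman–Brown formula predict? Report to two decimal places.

Length factor m = 3
α' = m·α / (1 + (m−1)·α)
   = 3 × 0.835 / (1 + (3 − 1) × 0.835)
   = 2.5050 / 2.6700 = 0.94

predicted reliability = 0.94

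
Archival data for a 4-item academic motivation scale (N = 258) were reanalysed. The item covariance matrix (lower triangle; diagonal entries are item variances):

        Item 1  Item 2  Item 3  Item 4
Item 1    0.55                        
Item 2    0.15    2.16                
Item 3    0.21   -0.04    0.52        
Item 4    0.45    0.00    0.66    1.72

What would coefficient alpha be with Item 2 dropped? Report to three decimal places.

coefficient alpha = 0.729

Remaining items: Item 1, Item 3, Item 4 (k = 3).
sum of item variances = 0.55 + 0.52 + 1.72 = 2.79
total variance = 2.79 + 2 × 1.32 = 5.43
α (item deleted) = (3/2)·(1 − 2.79/5.43) = 0.729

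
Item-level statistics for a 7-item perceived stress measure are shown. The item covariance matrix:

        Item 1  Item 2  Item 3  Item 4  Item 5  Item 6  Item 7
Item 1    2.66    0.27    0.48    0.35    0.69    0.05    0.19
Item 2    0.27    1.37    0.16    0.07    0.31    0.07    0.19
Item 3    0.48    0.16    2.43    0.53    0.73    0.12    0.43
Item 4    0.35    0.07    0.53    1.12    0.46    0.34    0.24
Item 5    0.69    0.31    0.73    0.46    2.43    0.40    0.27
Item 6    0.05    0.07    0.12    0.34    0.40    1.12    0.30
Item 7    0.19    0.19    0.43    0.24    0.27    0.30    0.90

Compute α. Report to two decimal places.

α = 0.61

ΣVar(i) = 2.66 + 1.37 + 2.43 + 1.12 + 2.43 + 1.12 + 0.90 = 12.03
Σ_{i<j} σ_ij = 6.65
total variance = 12.03 + 2 × 6.65 = 25.33
α = (k/(k−1))·(1 − ΣVar(i)/total variance) = (7/6)·(1 − 12.03/25.33) = 0.61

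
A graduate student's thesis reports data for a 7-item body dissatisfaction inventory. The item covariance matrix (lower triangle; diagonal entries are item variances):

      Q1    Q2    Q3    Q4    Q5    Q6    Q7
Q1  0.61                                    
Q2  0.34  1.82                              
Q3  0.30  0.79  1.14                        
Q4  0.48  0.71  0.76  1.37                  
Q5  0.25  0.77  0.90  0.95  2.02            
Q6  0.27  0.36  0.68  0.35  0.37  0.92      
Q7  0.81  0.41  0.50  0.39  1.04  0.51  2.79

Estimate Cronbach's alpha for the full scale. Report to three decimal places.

sum of item variances = 0.61 + 1.82 + 1.14 + 1.37 + 2.02 + 0.92 + 2.79 = 10.67
Sum of the distinct covariances = 11.94
Var(T) = 10.67 + 2 × 11.94 = 34.55
α = (k/(k−1))·(1 − sum of item variances/Var(T)) = (7/6)·(1 − 10.67/34.55) = 0.806

α = 0.806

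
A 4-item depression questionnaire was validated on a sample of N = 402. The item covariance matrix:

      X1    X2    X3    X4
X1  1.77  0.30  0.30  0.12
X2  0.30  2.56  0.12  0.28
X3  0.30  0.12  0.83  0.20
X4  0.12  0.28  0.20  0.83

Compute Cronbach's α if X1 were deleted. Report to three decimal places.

α = 0.332

Remaining items: X2, X3, X4 (k = 3).
Σσ²ᵢ = 2.56 + 0.83 + 0.83 = 4.22
Var(T) = 4.22 + 2 × 0.60 = 5.42
α (item deleted) = (3/2)·(1 − 4.22/5.42) = 0.332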